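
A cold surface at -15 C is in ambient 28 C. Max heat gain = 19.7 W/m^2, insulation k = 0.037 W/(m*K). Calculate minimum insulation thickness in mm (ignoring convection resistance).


dT = 28 - (-15) = 43 K
thickness = k * dT / q_max * 1000
thickness = 0.037 * 43 / 19.7 * 1000
thickness = 80.8 mm

80.8


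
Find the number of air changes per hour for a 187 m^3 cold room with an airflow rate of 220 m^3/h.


ACH = flow / volume
ACH = 220 / 187
ACH = 1.176

1.176


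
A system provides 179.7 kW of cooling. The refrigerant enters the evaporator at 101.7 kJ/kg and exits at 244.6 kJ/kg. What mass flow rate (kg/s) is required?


dh = 244.6 - 101.7 = 142.9 kJ/kg
m_dot = Q / dh = 179.7 / 142.9 = 1.2575 kg/s

1.2575


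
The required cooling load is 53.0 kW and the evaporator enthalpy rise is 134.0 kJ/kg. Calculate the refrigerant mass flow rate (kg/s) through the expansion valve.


m_dot = Q / dh
m_dot = 53.0 / 134.0
m_dot = 0.3955 kg/s

0.3955


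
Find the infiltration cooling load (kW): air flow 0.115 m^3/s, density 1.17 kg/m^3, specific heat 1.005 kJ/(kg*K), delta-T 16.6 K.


Q = V_dot * rho * cp * dT
Q = 0.115 * 1.17 * 1.005 * 16.6
Q = 2.245 kW

2.245


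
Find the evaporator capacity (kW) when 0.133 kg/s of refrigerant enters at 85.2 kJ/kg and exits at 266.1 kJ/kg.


dh = 266.1 - 85.2 = 180.9 kJ/kg
Q_evap = m_dot * dh = 0.133 * 180.9
Q_evap = 24.06 kW

24.06


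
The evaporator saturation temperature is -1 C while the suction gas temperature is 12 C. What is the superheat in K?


Superheat = T_suction - T_evap
Superheat = 12 - (-1)
Superheat = 13 K

13


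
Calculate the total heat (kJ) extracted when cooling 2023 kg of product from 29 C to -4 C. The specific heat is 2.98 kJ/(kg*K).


dT = 29 - (-4) = 33 K
Q = m * cp * dT = 2023 * 2.98 * 33
Q = 198942 kJ

198942


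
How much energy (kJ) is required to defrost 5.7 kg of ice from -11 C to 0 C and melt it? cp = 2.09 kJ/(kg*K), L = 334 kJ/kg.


Sensible heat = cp * dT = 2.09 * 11 = 22.99 kJ/kg
Total per kg = 22.99 + 334 = 356.99 kJ/kg
Q = m * total = 5.7 * 356.99
Q = 2034.8 kJ

2034.8


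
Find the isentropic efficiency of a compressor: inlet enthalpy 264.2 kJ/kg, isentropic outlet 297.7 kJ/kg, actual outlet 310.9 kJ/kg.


dh_ideal = 297.7 - 264.2 = 33.5 kJ/kg
dh_actual = 310.9 - 264.2 = 46.7 kJ/kg
eta_s = dh_ideal / dh_actual = 33.5 / 46.7
eta_s = 0.7173

0.7173


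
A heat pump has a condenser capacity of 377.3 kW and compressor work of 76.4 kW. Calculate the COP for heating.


COP_hp = Q_cond / W
COP_hp = 377.3 / 76.4
COP_hp = 4.938

4.938


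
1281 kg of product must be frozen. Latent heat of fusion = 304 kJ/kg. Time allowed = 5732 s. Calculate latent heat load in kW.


Q_lat = m * h_fg / t
Q_lat = 1281 * 304 / 5732
Q_lat = 67.94 kW

67.94


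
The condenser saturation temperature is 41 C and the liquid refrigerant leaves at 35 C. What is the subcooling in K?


Subcooling = T_cond - T_liquid
Subcooling = 41 - 35
Subcooling = 6 K

6


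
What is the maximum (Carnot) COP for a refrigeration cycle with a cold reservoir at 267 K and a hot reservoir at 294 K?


dT = 294 - 267 = 27 K
COP_carnot = T_cold / dT = 267 / 27
COP_carnot = 9.889

9.889


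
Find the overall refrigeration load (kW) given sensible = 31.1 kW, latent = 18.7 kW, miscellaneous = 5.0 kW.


Q_total = Q_s + Q_l + Q_misc
Q_total = 31.1 + 18.7 + 5.0
Q_total = 54.8 kW

54.8


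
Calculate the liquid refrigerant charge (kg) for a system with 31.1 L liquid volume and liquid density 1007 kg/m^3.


Charge = V * rho / 1000
Charge = 31.1 * 1007 / 1000
Charge = 31.32 kg

31.32


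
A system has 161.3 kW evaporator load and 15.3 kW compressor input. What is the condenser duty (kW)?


Q_cond = Q_evap + W
Q_cond = 161.3 + 15.3
Q_cond = 176.6 kW

176.6


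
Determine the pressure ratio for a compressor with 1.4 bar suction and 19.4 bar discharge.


PR = P_high / P_low
PR = 19.4 / 1.4
PR = 13.857

13.857


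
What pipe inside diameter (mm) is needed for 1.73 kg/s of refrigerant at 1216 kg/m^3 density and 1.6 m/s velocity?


A = m_dot / (rho * v) = 1.73 / (1216 * 1.6) = 0.0008891858553 m^2
d = sqrt(4*A/pi) * 1000
d = 33.6 mm

33.6


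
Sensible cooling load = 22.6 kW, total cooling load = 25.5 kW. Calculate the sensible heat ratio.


SHR = Q_sensible / Q_total
SHR = 22.6 / 25.5
SHR = 0.886

0.886


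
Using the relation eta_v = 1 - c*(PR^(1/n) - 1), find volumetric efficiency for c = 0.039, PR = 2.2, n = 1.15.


PR^(1/n) = 2.2^(1/1.15) = 1.98499242
eta_v = 1 - 0.039 * (1.98499242 - 1)
eta_v = 0.9616

0.9616


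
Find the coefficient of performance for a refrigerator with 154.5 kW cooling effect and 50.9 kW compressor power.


COP = Q_evap / W
COP = 154.5 / 50.9
COP = 3.035

3.035


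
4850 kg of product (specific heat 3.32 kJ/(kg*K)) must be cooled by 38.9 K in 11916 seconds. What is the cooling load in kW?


Q = m * cp * dT / t
Q = 4850 * 3.32 * 38.9 / 11916
Q = 52.565 kW

52.565


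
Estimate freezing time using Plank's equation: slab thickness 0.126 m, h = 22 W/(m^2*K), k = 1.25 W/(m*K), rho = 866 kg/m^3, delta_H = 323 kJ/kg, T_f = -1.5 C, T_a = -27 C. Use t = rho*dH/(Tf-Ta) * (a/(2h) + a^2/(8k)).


dT = -1.5 - (-27) = 25.5 K
term1 = a/(2h) = 0.126/(2*22) = 0.002863636364
term2 = a^2/(8k) = 0.126^2/(8*1.25) = 0.0015876
t = rho*dH*1000/dT * (term1 + term2)
t = 866*323*1000/25.5 * (0.002863636364 + 0.0015876)
t = 48827 s

48827


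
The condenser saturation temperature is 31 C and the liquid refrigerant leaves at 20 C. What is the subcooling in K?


Subcooling = T_cond - T_liquid
Subcooling = 31 - 20
Subcooling = 11 K

11


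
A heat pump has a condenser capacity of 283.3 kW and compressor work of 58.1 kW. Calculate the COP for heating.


COP_hp = Q_cond / W
COP_hp = 283.3 / 58.1
COP_hp = 4.876

4.876


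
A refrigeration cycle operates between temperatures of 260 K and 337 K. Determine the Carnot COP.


dT = 337 - 260 = 77 K
COP_carnot = T_cold / dT = 260 / 77
COP_carnot = 3.377

3.377


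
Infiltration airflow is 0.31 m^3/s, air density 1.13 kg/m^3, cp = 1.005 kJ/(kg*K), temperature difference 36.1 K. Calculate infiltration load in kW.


Q = V_dot * rho * cp * dT
Q = 0.31 * 1.13 * 1.005 * 36.1
Q = 12.709 kW

12.709


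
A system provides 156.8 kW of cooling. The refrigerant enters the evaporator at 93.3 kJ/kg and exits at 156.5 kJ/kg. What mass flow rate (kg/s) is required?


dh = 156.5 - 93.3 = 63.2 kJ/kg
m_dot = Q / dh = 156.8 / 63.2 = 2.481 kg/s

2.481


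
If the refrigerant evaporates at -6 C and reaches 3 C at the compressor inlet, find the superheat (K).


Superheat = T_suction - T_evap
Superheat = 3 - (-6)
Superheat = 9 K

9


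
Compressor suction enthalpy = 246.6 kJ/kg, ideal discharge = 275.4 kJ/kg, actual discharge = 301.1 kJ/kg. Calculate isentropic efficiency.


dh_ideal = 275.4 - 246.6 = 28.8 kJ/kg
dh_actual = 301.1 - 246.6 = 54.5 kJ/kg
eta_s = dh_ideal / dh_actual = 28.8 / 54.5
eta_s = 0.5284

0.5284


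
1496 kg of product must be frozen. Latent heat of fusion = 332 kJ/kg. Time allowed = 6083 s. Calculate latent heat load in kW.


Q_lat = m * h_fg / t
Q_lat = 1496 * 332 / 6083
Q_lat = 81.65 kW

81.65


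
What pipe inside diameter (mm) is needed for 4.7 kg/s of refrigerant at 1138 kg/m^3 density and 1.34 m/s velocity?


A = m_dot / (rho * v) = 4.7 / (1138 * 1.34) = 0.003082128899 m^2
d = sqrt(4*A/pi) * 1000
d = 62.6 mm

62.6


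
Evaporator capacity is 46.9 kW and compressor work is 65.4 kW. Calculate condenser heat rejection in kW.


Q_cond = Q_evap + W
Q_cond = 46.9 + 65.4
Q_cond = 112.3 kW

112.3


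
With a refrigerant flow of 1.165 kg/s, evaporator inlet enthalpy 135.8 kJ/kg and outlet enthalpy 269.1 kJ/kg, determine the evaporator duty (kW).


dh = 269.1 - 135.8 = 133.3 kJ/kg
Q_evap = m_dot * dh = 1.165 * 133.3
Q_evap = 155.29 kW

155.29


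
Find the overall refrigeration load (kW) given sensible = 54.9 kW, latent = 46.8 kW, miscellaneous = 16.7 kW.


Q_total = Q_s + Q_l + Q_misc
Q_total = 54.9 + 46.8 + 16.7
Q_total = 118.4 kW

118.4


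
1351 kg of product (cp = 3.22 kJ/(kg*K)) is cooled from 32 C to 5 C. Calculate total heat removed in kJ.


dT = 32 - (5) = 27 K
Q = m * cp * dT = 1351 * 3.22 * 27
Q = 117456 kJ

117456


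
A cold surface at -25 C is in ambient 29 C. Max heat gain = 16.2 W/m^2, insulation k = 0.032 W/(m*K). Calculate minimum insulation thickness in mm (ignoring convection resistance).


dT = 29 - (-25) = 54 K
thickness = k * dT / q_max * 1000
thickness = 0.032 * 54 / 16.2 * 1000
thickness = 106.7 mm

106.7


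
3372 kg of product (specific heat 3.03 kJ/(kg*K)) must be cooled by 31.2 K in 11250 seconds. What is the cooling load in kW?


Q = m * cp * dT / t
Q = 3372 * 3.03 * 31.2 / 11250
Q = 28.336 kW

28.336


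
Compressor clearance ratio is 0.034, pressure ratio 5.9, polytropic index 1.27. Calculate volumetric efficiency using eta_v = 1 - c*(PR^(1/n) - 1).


PR^(1/n) = 5.9^(1/1.27) = 4.04548027
eta_v = 1 - 0.034 * (4.04548027 - 1)
eta_v = 0.8965

0.8965


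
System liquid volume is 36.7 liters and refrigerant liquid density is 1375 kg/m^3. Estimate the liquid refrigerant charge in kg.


Charge = V * rho / 1000
Charge = 36.7 * 1375 / 1000
Charge = 50.46 kg

50.46


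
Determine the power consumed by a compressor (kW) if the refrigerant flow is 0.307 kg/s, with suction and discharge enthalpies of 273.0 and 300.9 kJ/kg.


dh = 300.9 - 273.0 = 27.9 kJ/kg
W = m_dot * dh = 0.307 * 27.9 = 8.57 kW

8.57


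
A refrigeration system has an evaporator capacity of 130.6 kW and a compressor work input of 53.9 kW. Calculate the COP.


COP = Q_evap / W
COP = 130.6 / 53.9
COP = 2.423

2.423


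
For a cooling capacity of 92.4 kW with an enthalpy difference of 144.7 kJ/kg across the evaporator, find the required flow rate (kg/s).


m_dot = Q / dh
m_dot = 92.4 / 144.7
m_dot = 0.6386 kg/s

0.6386


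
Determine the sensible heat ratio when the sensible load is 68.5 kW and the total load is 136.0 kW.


SHR = Q_sensible / Q_total
SHR = 68.5 / 136.0
SHR = 0.504

0.504


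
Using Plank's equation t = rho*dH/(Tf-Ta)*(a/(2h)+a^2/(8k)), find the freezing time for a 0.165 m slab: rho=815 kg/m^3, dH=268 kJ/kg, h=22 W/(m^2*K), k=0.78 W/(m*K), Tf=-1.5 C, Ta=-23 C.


dT = -1.5 - (-23) = 21.5 K
term1 = a/(2h) = 0.165/(2*22) = 0.00375
term2 = a^2/(8k) = 0.165^2/(8*0.78) = 0.004362980769
t = rho*dH*1000/dT * (term1 + term2)
t = 815*268*1000/21.5 * (0.00375 + 0.004362980769)
t = 82420 s

82420


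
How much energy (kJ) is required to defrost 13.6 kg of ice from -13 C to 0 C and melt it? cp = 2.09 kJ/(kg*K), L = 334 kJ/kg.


Sensible heat = cp * dT = 2.09 * 13 = 27.17 kJ/kg
Total per kg = 27.17 + 334 = 361.17 kJ/kg
Q = m * total = 13.6 * 361.17
Q = 4911.9 kJ

4911.9


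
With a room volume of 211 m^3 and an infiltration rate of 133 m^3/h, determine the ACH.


ACH = flow / volume
ACH = 133 / 211
ACH = 0.63

0.63


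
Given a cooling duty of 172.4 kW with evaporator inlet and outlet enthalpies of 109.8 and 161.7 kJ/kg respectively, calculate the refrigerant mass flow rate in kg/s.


dh = 161.7 - 109.8 = 51.9 kJ/kg
m_dot = Q / dh = 172.4 / 51.9 = 3.3218 kg/s

3.3218


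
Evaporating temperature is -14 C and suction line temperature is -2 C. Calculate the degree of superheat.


Superheat = T_suction - T_evap
Superheat = -2 - (-14)
Superheat = 12 K

12


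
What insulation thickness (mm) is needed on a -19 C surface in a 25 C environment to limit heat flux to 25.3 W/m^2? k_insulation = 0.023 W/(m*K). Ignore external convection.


dT = 25 - (-19) = 44 K
thickness = k * dT / q_max * 1000
thickness = 0.023 * 44 / 25.3 * 1000
thickness = 40.0 mm

40.0


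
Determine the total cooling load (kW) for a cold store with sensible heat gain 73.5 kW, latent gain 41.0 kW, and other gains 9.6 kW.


Q_total = Q_s + Q_l + Q_misc
Q_total = 73.5 + 41.0 + 9.6
Q_total = 124.1 kW

124.1


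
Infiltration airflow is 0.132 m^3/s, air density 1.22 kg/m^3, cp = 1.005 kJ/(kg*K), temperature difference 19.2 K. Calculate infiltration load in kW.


Q = V_dot * rho * cp * dT
Q = 0.132 * 1.22 * 1.005 * 19.2
Q = 3.107 kW

3.107


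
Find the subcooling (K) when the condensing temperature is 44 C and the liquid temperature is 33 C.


Subcooling = T_cond - T_liquid
Subcooling = 44 - 33
Subcooling = 11 K

11


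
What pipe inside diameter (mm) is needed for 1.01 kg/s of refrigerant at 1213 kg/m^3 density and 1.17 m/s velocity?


A = m_dot / (rho * v) = 1.01 / (1213 * 1.17) = 0.0007116635311 m^2
d = sqrt(4*A/pi) * 1000
d = 30.1 mm

30.1


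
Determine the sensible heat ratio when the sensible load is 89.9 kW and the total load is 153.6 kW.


SHR = Q_sensible / Q_total
SHR = 89.9 / 153.6
SHR = 0.585

0.585


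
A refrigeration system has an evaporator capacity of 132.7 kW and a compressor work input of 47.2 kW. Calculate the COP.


COP = Q_evap / W
COP = 132.7 / 47.2
COP = 2.811

2.811


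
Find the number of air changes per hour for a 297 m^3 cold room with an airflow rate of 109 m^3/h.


ACH = flow / volume
ACH = 109 / 297
ACH = 0.367

0.367


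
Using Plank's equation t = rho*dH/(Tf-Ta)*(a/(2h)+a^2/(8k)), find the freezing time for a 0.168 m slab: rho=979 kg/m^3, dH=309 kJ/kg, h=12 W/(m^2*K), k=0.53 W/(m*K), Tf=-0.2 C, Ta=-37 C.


dT = -0.2 - (-37) = 36.8 K
term1 = a/(2h) = 0.168/(2*12) = 0.007
term2 = a^2/(8k) = 0.168^2/(8*0.53) = 0.006656603774
t = rho*dH*1000/dT * (term1 + term2)
t = 979*309*1000/36.8 * (0.007 + 0.006656603774)
t = 112263 s

112263


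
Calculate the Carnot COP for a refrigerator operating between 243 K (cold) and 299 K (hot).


dT = 299 - 243 = 56 K
COP_carnot = T_cold / dT = 243 / 56
COP_carnot = 4.339

4.339


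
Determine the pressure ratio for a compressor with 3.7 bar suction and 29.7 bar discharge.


PR = P_high / P_low
PR = 29.7 / 3.7
PR = 8.027

8.027


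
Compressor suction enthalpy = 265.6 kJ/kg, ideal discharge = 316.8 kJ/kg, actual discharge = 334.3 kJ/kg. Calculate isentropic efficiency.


dh_ideal = 316.8 - 265.6 = 51.2 kJ/kg
dh_actual = 334.3 - 265.6 = 68.7 kJ/kg
eta_s = dh_ideal / dh_actual = 51.2 / 68.7
eta_s = 0.7453

0.7453


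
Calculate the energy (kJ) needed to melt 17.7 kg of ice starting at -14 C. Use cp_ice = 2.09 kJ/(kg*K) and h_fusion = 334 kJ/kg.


Sensible heat = cp * dT = 2.09 * 14 = 29.26 kJ/kg
Total per kg = 29.26 + 334 = 363.26 kJ/kg
Q = m * total = 17.7 * 363.26
Q = 6429.7 kJ

6429.7


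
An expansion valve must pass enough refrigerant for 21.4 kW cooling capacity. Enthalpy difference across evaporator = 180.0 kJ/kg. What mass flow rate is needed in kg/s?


m_dot = Q / dh
m_dot = 21.4 / 180.0
m_dot = 0.1189 kg/s

0.1189


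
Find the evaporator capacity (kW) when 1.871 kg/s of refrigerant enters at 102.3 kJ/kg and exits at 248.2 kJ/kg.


dh = 248.2 - 102.3 = 145.9 kJ/kg
Q_evap = m_dot * dh = 1.871 * 145.9
Q_evap = 272.98 kW

272.98


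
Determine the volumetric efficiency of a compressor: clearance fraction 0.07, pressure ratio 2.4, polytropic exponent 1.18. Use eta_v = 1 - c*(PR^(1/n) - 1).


PR^(1/n) = 2.4^(1/1.18) = 2.09996916
eta_v = 1 - 0.07 * (2.09996916 - 1)
eta_v = 0.923

0.923


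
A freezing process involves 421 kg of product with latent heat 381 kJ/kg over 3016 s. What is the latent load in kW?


Q_lat = m * h_fg / t
Q_lat = 421 * 381 / 3016
Q_lat = 53.18 kW

53.18


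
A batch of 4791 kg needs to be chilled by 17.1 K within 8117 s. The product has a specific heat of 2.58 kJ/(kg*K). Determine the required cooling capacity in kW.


Q = m * cp * dT / t
Q = 4791 * 2.58 * 17.1 / 8117
Q = 26.04 kW

26.04


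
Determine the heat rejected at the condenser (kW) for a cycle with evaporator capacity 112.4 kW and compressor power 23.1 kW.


Q_cond = Q_evap + W
Q_cond = 112.4 + 23.1
Q_cond = 135.5 kW

135.5


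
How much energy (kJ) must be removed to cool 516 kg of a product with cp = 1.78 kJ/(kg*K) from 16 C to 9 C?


dT = 16 - (9) = 7 K
Q = m * cp * dT = 516 * 1.78 * 7
Q = 6429 kJ

6429


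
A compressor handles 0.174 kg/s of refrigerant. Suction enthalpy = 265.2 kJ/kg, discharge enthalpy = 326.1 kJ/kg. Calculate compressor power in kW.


dh = 326.1 - 265.2 = 60.9 kJ/kg
W = m_dot * dh = 0.174 * 60.9 = 10.6 kW

10.6


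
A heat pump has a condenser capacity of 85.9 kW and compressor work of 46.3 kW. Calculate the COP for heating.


COP_hp = Q_cond / W
COP_hp = 85.9 / 46.3
COP_hp = 1.855

1.855


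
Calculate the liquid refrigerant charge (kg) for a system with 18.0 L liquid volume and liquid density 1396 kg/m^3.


Charge = V * rho / 1000
Charge = 18.0 * 1396 / 1000
Charge = 25.13 kg

25.13


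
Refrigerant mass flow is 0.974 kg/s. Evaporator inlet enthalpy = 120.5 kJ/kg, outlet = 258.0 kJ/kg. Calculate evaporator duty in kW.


dh = 258.0 - 120.5 = 137.5 kJ/kg
Q_evap = m_dot * dh = 0.974 * 137.5
Q_evap = 133.93 kW

133.93


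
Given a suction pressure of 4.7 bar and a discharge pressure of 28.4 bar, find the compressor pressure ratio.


PR = P_high / P_low
PR = 28.4 / 4.7
PR = 6.043

6.043


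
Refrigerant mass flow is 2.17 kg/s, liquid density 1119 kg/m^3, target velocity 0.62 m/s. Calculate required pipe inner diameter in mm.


A = m_dot / (rho * v) = 2.17 / (1119 * 0.62) = 0.003127792672 m^2
d = sqrt(4*A/pi) * 1000
d = 63.1 mm

63.1


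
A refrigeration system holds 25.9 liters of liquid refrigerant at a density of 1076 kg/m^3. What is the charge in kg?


Charge = V * rho / 1000
Charge = 25.9 * 1076 / 1000
Charge = 27.87 kg

27.87


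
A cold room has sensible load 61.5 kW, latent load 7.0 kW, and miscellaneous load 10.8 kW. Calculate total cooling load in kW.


Q_total = Q_s + Q_l + Q_misc
Q_total = 61.5 + 7.0 + 10.8
Q_total = 79.3 kW

79.3


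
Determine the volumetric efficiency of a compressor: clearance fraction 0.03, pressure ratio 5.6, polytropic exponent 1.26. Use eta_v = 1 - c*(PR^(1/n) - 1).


PR^(1/n) = 5.6^(1/1.26) = 3.92464177
eta_v = 1 - 0.03 * (3.92464177 - 1)
eta_v = 0.9123

0.9123


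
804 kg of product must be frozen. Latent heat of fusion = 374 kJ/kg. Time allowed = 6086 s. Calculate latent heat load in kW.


Q_lat = m * h_fg / t
Q_lat = 804 * 374 / 6086
Q_lat = 49.41 kW

49.41


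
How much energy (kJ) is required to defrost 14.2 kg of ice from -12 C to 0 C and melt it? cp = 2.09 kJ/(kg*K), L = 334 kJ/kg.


Sensible heat = cp * dT = 2.09 * 12 = 25.08 kJ/kg
Total per kg = 25.08 + 334 = 359.08 kJ/kg
Q = m * total = 14.2 * 359.08
Q = 5098.9 kJ

5098.9


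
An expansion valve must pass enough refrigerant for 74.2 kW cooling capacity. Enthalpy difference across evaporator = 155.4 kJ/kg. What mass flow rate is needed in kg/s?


m_dot = Q / dh
m_dot = 74.2 / 155.4
m_dot = 0.4775 kg/s

0.4775


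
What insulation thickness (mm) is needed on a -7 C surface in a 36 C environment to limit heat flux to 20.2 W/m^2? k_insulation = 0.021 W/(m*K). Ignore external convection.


dT = 36 - (-7) = 43 K
thickness = k * dT / q_max * 1000
thickness = 0.021 * 43 / 20.2 * 1000
thickness = 44.7 mm

44.7


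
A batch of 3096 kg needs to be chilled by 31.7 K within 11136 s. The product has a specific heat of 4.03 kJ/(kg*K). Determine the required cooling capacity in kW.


Q = m * cp * dT / t
Q = 3096 * 4.03 * 31.7 / 11136
Q = 35.517 kW

35.517


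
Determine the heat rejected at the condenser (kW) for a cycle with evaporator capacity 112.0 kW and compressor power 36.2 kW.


Q_cond = Q_evap + W
Q_cond = 112.0 + 36.2
Q_cond = 148.2 kW

148.2


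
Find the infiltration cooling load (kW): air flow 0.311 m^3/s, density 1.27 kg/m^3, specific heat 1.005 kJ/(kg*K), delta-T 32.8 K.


Q = V_dot * rho * cp * dT
Q = 0.311 * 1.27 * 1.005 * 32.8
Q = 13.02 kW

13.02


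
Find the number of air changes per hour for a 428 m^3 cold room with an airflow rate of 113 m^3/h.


ACH = flow / volume
ACH = 113 / 428
ACH = 0.264

0.264


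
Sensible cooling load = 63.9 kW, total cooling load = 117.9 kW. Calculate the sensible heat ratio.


SHR = Q_sensible / Q_total
SHR = 63.9 / 117.9
SHR = 0.542

0.542


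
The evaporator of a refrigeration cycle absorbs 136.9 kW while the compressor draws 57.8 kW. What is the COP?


COP = Q_evap / W
COP = 136.9 / 57.8
COP = 2.369

2.369


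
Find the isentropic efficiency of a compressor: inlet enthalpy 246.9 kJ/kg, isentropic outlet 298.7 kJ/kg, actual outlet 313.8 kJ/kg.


dh_ideal = 298.7 - 246.9 = 51.8 kJ/kg
dh_actual = 313.8 - 246.9 = 66.9 kJ/kg
eta_s = dh_ideal / dh_actual = 51.8 / 66.9
eta_s = 0.7743

0.7743


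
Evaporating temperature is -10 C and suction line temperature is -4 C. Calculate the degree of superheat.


Superheat = T_suction - T_evap
Superheat = -4 - (-10)
Superheat = 6 K

6


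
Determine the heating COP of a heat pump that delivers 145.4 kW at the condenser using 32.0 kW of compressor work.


COP_hp = Q_cond / W
COP_hp = 145.4 / 32.0
COP_hp = 4.544

4.544


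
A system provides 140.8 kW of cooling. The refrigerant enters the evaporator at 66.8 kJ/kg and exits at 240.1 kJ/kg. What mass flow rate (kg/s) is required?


dh = 240.1 - 66.8 = 173.3 kJ/kg
m_dot = Q / dh = 140.8 / 173.3 = 0.8125 kg/s

0.8125


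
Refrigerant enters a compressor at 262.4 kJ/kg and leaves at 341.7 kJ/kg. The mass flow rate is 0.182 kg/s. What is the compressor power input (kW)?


dh = 341.7 - 262.4 = 79.3 kJ/kg
W = m_dot * dh = 0.182 * 79.3 = 14.43 kW

14.43


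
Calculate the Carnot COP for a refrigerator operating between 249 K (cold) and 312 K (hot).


dT = 312 - 249 = 63 K
COP_carnot = T_cold / dT = 249 / 63
COP_carnot = 3.952

3.952


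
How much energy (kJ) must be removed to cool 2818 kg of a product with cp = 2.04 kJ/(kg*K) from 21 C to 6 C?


dT = 21 - (6) = 15 K
Q = m * cp * dT = 2818 * 2.04 * 15
Q = 86231 kJ

86231


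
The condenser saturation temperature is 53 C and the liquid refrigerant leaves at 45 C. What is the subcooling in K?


Subcooling = T_cond - T_liquid
Subcooling = 53 - 45
Subcooling = 8 K

8


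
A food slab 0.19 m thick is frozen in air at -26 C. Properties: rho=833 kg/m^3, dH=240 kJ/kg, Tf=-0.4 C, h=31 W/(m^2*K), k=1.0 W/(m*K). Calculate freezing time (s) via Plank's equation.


dT = -0.4 - (-26) = 25.6 K
term1 = a/(2h) = 0.19/(2*31) = 0.003064516129
term2 = a^2/(8k) = 0.19^2/(8*1.0) = 0.0045125
t = rho*dH*1000/dT * (term1 + term2)
t = 833*240*1000/25.6 * (0.003064516129 + 0.0045125)
t = 59172 s

59172


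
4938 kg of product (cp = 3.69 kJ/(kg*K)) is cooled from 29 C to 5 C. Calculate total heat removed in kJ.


dT = 29 - (5) = 24 K
Q = m * cp * dT = 4938 * 3.69 * 24
Q = 437309 kJ

437309


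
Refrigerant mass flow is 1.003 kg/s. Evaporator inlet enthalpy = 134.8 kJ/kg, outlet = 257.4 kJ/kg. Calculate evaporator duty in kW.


dh = 257.4 - 134.8 = 122.6 kJ/kg
Q_evap = m_dot * dh = 1.003 * 122.6
Q_evap = 122.97 kW

122.97


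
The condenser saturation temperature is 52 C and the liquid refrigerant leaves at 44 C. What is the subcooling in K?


Subcooling = T_cond - T_liquid
Subcooling = 52 - 44
Subcooling = 8 K

8


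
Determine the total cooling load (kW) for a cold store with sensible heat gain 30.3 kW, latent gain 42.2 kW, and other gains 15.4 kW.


Q_total = Q_s + Q_l + Q_misc
Q_total = 30.3 + 42.2 + 15.4
Q_total = 87.9 kW

87.9


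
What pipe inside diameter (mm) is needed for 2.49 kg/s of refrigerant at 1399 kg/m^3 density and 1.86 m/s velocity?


A = m_dot / (rho * v) = 2.49 / (1399 * 1.86) = 0.0009569047015 m^2
d = sqrt(4*A/pi) * 1000
d = 34.9 mm

34.9


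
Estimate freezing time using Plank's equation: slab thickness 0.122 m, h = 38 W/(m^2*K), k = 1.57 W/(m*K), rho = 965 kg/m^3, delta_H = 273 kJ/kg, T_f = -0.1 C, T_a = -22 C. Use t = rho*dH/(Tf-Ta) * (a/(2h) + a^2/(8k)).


dT = -0.1 - (-22) = 21.9 K
term1 = a/(2h) = 0.122/(2*38) = 0.001605263158
term2 = a^2/(8k) = 0.122^2/(8*1.57) = 0.001185031847
t = rho*dH*1000/dT * (term1 + term2)
t = 965*273*1000/21.9 * (0.001605263158 + 0.001185031847)
t = 33566 s

33566


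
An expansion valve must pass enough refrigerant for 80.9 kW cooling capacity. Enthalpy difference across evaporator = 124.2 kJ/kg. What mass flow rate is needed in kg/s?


m_dot = Q / dh
m_dot = 80.9 / 124.2
m_dot = 0.6514 kg/s

0.6514


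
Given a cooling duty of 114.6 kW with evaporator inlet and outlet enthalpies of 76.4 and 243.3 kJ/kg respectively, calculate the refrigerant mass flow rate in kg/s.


dh = 243.3 - 76.4 = 166.9 kJ/kg
m_dot = Q / dh = 114.6 / 166.9 = 0.6866 kg/s

0.6866


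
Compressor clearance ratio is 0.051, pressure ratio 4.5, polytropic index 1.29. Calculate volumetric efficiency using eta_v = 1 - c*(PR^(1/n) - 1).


PR^(1/n) = 4.5^(1/1.29) = 3.20897468
eta_v = 1 - 0.051 * (3.20897468 - 1)
eta_v = 0.8873

0.8873


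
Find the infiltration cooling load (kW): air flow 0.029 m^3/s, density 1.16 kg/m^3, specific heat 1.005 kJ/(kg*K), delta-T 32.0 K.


Q = V_dot * rho * cp * dT
Q = 0.029 * 1.16 * 1.005 * 32.0
Q = 1.082 kW

1.082


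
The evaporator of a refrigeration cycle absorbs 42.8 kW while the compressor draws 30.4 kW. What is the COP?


COP = Q_evap / W
COP = 42.8 / 30.4
COP = 1.408

1.408


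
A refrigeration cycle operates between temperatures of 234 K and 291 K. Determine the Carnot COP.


dT = 291 - 234 = 57 K
COP_carnot = T_cold / dT = 234 / 57
COP_carnot = 4.105

4.105


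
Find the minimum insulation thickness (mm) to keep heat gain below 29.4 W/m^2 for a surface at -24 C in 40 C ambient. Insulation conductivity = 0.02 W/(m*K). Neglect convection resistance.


dT = 40 - (-24) = 64 K
thickness = k * dT / q_max * 1000
thickness = 0.02 * 64 / 29.4 * 1000
thickness = 43.5 mm

43.5


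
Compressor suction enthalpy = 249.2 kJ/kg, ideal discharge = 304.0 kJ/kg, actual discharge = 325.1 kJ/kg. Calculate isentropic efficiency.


dh_ideal = 304.0 - 249.2 = 54.8 kJ/kg
dh_actual = 325.1 - 249.2 = 75.9 kJ/kg
eta_s = dh_ideal / dh_actual = 54.8 / 75.9
eta_s = 0.722

0.722


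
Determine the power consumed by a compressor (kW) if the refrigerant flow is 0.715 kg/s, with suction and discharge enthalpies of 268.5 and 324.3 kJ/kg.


dh = 324.3 - 268.5 = 55.8 kJ/kg
W = m_dot * dh = 0.715 * 55.8 = 39.9 kW

39.9


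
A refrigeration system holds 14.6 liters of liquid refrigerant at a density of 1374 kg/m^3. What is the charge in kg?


Charge = V * rho / 1000
Charge = 14.6 * 1374 / 1000
Charge = 20.06 kg

20.06


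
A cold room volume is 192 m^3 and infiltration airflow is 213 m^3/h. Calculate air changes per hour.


ACH = flow / volume
ACH = 213 / 192
ACH = 1.109

1.109


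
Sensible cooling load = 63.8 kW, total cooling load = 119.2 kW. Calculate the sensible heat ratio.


SHR = Q_sensible / Q_total
SHR = 63.8 / 119.2
SHR = 0.535

0.535


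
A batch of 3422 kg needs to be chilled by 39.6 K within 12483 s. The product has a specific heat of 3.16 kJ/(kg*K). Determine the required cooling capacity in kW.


Q = m * cp * dT / t
Q = 3422 * 3.16 * 39.6 / 12483
Q = 34.304 kW

34.304


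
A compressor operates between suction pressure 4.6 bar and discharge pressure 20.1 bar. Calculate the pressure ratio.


PR = P_high / P_low
PR = 20.1 / 4.6
PR = 4.37

4.37


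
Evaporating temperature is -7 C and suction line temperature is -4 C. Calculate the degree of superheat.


Superheat = T_suction - T_evap
Superheat = -4 - (-7)
Superheat = 3 K

3


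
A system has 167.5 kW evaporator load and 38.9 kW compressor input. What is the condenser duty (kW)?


Q_cond = Q_evap + W
Q_cond = 167.5 + 38.9
Q_cond = 206.4 kW

206.4


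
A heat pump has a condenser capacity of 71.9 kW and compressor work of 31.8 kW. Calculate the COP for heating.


COP_hp = Q_cond / W
COP_hp = 71.9 / 31.8
COP_hp = 2.261

2.261


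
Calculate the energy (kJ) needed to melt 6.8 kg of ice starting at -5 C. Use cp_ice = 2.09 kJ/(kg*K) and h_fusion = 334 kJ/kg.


Sensible heat = cp * dT = 2.09 * 5 = 10.45 kJ/kg
Total per kg = 10.45 + 334 = 344.45 kJ/kg
Q = m * total = 6.8 * 344.45
Q = 2342.3 kJ

2342.3


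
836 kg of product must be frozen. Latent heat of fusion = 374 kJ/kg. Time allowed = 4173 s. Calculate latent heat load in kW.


Q_lat = m * h_fg / t
Q_lat = 836 * 374 / 4173
Q_lat = 74.93 kW

74.93


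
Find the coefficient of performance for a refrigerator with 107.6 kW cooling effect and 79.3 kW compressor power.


COP = Q_evap / W
COP = 107.6 / 79.3
COP = 1.357

1.357


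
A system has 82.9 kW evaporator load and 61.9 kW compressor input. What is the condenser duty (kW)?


Q_cond = Q_evap + W
Q_cond = 82.9 + 61.9
Q_cond = 144.8 kW

144.8


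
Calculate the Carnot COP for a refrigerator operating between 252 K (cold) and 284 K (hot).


dT = 284 - 252 = 32 K
COP_carnot = T_cold / dT = 252 / 32
COP_carnot = 7.875

7.875


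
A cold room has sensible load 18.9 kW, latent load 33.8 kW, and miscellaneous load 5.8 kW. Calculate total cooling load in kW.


Q_total = Q_s + Q_l + Q_misc
Q_total = 18.9 + 33.8 + 5.8
Q_total = 58.5 kW

58.5


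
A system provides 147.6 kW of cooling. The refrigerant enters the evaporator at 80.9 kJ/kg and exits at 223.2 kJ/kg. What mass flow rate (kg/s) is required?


dh = 223.2 - 80.9 = 142.3 kJ/kg
m_dot = Q / dh = 147.6 / 142.3 = 1.0372 kg/s

1.0372


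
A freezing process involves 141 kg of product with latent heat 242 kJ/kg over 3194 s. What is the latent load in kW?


Q_lat = m * h_fg / t
Q_lat = 141 * 242 / 3194
Q_lat = 10.68 kW

10.68


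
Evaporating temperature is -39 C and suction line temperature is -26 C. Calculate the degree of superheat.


Superheat = T_suction - T_evap
Superheat = -26 - (-39)
Superheat = 13 K

13


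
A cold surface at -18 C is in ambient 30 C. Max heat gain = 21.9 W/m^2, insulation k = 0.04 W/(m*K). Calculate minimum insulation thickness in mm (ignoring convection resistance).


dT = 30 - (-18) = 48 K
thickness = k * dT / q_max * 1000
thickness = 0.04 * 48 / 21.9 * 1000
thickness = 87.7 mm

87.7


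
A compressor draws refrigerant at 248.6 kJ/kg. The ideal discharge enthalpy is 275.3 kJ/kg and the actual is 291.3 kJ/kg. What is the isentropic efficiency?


dh_ideal = 275.3 - 248.6 = 26.7 kJ/kg
dh_actual = 291.3 - 248.6 = 42.7 kJ/kg
eta_s = dh_ideal / dh_actual = 26.7 / 42.7
eta_s = 0.6253

0.6253


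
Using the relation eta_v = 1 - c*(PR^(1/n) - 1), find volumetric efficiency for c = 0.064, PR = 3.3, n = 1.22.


PR^(1/n) = 3.3^(1/1.22) = 2.66079506
eta_v = 1 - 0.064 * (2.66079506 - 1)
eta_v = 0.8937

0.8937


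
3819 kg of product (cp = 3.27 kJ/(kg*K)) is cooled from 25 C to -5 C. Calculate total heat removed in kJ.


dT = 25 - (-5) = 30 K
Q = m * cp * dT = 3819 * 3.27 * 30
Q = 374644 kJ

374644


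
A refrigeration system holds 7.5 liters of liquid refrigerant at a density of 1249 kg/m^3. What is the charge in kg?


Charge = V * rho / 1000
Charge = 7.5 * 1249 / 1000
Charge = 9.37 kg

9.37


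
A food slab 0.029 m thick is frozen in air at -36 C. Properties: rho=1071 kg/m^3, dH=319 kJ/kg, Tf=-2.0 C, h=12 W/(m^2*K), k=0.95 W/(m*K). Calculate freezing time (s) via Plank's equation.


dT = -2.0 - (-36) = 34.0 K
term1 = a/(2h) = 0.029/(2*12) = 0.001208333333
term2 = a^2/(8k) = 0.029^2/(8*0.95) = 0.0001106578947
t = rho*dH*1000/dT * (term1 + term2)
t = 1071*319*1000/34.0 * (0.001208333333 + 0.0001106578947)
t = 13254 s

13254


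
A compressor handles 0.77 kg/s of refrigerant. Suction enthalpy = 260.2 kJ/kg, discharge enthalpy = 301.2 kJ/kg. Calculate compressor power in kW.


dh = 301.2 - 260.2 = 41.0 kJ/kg
W = m_dot * dh = 0.77 * 41.0 = 31.57 kW

31.57


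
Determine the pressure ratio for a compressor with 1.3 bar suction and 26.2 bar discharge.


PR = P_high / P_low
PR = 26.2 / 1.3
PR = 20.154

20.154


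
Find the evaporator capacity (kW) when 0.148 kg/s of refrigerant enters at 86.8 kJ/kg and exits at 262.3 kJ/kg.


dh = 262.3 - 86.8 = 175.5 kJ/kg
Q_evap = m_dot * dh = 0.148 * 175.5
Q_evap = 25.97 kW

25.97


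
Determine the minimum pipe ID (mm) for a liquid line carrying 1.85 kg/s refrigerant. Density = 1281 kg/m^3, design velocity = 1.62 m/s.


A = m_dot / (rho * v) = 1.85 / (1281 * 1.62) = 0.0008914717476 m^2
d = sqrt(4*A/pi) * 1000
d = 33.7 mm

33.7


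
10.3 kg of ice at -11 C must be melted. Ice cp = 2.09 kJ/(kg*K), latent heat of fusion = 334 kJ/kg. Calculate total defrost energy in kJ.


Sensible heat = cp * dT = 2.09 * 11 = 22.99 kJ/kg
Total per kg = 22.99 + 334 = 356.99 kJ/kg
Q = m * total = 10.3 * 356.99
Q = 3677.0 kJ

3677.0


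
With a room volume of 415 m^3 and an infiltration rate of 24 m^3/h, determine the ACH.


ACH = flow / volume
ACH = 24 / 415
ACH = 0.058

0.058


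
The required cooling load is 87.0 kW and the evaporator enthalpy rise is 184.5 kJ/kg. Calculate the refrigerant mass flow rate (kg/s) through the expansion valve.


m_dot = Q / dh
m_dot = 87.0 / 184.5
m_dot = 0.4715 kg/s

0.4715


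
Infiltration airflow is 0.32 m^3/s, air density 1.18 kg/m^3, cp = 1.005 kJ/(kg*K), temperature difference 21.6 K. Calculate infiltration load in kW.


Q = V_dot * rho * cp * dT
Q = 0.32 * 1.18 * 1.005 * 21.6
Q = 8.197 kW

8.197


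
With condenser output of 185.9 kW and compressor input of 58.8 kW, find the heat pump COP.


COP_hp = Q_cond / W
COP_hp = 185.9 / 58.8
COP_hp = 3.162

3.162


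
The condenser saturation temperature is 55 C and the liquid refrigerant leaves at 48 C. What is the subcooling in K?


Subcooling = T_cond - T_liquid
Subcooling = 55 - 48
Subcooling = 7 K

7


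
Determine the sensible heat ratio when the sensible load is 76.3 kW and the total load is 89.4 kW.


SHR = Q_sensible / Q_total
SHR = 76.3 / 89.4
SHR = 0.853

0.853


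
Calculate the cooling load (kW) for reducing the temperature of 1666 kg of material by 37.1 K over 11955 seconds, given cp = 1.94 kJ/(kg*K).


Q = m * cp * dT / t
Q = 1666 * 1.94 * 37.1 / 11955
Q = 10.03 kW

10.03


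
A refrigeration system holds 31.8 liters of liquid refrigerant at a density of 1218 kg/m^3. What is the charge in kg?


Charge = V * rho / 1000
Charge = 31.8 * 1218 / 1000
Charge = 38.73 kg

38.73


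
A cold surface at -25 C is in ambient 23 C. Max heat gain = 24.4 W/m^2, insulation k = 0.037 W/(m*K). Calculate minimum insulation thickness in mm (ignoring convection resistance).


dT = 23 - (-25) = 48 K
thickness = k * dT / q_max * 1000
thickness = 0.037 * 48 / 24.4 * 1000
thickness = 72.8 mm

72.8


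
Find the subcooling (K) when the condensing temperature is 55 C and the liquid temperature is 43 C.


Subcooling = T_cond - T_liquid
Subcooling = 55 - 43
Subcooling = 12 K

12


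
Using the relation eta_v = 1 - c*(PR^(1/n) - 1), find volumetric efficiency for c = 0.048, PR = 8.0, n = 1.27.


PR^(1/n) = 8.0^(1/1.27) = 5.14155491
eta_v = 1 - 0.048 * (5.14155491 - 1)
eta_v = 0.8012

0.8012


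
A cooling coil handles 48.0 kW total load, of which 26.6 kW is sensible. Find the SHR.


SHR = Q_sensible / Q_total
SHR = 26.6 / 48.0
SHR = 0.554

0.554


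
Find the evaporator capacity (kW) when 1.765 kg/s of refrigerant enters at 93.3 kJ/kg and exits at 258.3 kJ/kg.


dh = 258.3 - 93.3 = 165.0 kJ/kg
Q_evap = m_dot * dh = 1.765 * 165.0
Q_evap = 291.23 kW

291.23


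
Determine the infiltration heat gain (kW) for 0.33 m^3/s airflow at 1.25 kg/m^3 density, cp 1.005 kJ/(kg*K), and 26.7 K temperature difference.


Q = V_dot * rho * cp * dT
Q = 0.33 * 1.25 * 1.005 * 26.7
Q = 11.069 kW

11.069


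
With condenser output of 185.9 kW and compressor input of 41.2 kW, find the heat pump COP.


COP_hp = Q_cond / W
COP_hp = 185.9 / 41.2
COP_hp = 4.512

4.512


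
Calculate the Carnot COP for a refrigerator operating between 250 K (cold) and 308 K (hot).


dT = 308 - 250 = 58 K
COP_carnot = T_cold / dT = 250 / 58
COP_carnot = 4.31

4.31


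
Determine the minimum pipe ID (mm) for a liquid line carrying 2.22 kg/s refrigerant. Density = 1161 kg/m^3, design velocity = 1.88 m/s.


A = m_dot / (rho * v) = 2.22 / (1161 * 1.88) = 0.001017098246 m^2
d = sqrt(4*A/pi) * 1000
d = 36.0 mm

36.0


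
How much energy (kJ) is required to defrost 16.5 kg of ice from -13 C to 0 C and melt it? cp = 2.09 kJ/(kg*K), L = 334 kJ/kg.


Sensible heat = cp * dT = 2.09 * 13 = 27.17 kJ/kg
Total per kg = 27.17 + 334 = 361.17 kJ/kg
Q = m * total = 16.5 * 361.17
Q = 5959.3 kJ

5959.3


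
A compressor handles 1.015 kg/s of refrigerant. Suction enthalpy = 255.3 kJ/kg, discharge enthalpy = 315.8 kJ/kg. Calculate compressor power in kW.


dh = 315.8 - 255.3 = 60.5 kJ/kg
W = m_dot * dh = 1.015 * 60.5 = 61.41 kW

61.41


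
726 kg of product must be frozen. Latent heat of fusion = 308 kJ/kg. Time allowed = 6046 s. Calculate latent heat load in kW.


Q_lat = m * h_fg / t
Q_lat = 726 * 308 / 6046
Q_lat = 36.98 kW

36.98


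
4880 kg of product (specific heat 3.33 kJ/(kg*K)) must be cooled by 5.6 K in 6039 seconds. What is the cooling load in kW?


Q = m * cp * dT / t
Q = 4880 * 3.33 * 5.6 / 6039
Q = 15.069 kW

15.069


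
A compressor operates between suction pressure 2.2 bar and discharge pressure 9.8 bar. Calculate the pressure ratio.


PR = P_high / P_low
PR = 9.8 / 2.2
PR = 4.455

4.455


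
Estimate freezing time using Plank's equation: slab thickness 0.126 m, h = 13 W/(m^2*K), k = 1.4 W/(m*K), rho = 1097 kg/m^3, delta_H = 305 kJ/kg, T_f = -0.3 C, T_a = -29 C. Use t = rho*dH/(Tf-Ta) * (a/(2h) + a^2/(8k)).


dT = -0.3 - (-29) = 28.7 K
term1 = a/(2h) = 0.126/(2*13) = 0.004846153846
term2 = a^2/(8k) = 0.126^2/(8*1.4) = 0.0014175
t = rho*dH*1000/dT * (term1 + term2)
t = 1097*305*1000/28.7 * (0.004846153846 + 0.0014175)
t = 73022 s

73022


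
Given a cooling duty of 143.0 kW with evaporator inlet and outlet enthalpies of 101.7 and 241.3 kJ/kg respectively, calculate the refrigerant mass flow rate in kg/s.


dh = 241.3 - 101.7 = 139.6 kJ/kg
m_dot = Q / dh = 143.0 / 139.6 = 1.0244 kg/s

1.0244


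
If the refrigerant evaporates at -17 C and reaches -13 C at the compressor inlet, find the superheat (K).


Superheat = T_suction - T_evap
Superheat = -13 - (-17)
Superheat = 4 K

4


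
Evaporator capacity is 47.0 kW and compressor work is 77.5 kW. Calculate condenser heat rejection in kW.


Q_cond = Q_evap + W
Q_cond = 47.0 + 77.5
Q_cond = 124.5 kW

124.5


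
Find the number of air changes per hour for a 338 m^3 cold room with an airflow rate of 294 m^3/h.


ACH = flow / volume
ACH = 294 / 338
ACH = 0.87

0.87


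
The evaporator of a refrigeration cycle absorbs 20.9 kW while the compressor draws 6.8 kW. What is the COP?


COP = Q_evap / W
COP = 20.9 / 6.8
COP = 3.074

3.074


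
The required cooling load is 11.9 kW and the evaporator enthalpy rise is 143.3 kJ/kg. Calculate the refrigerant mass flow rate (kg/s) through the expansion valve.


m_dot = Q / dh
m_dot = 11.9 / 143.3
m_dot = 0.083 kg/s

0.083


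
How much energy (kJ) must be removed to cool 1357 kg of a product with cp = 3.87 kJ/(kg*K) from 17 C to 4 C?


dT = 17 - (4) = 13 K
Q = m * cp * dT = 1357 * 3.87 * 13
Q = 68271 kJ

68271


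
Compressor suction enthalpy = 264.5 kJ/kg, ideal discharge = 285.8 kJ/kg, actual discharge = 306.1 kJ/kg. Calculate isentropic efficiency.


dh_ideal = 285.8 - 264.5 = 21.3 kJ/kg
dh_actual = 306.1 - 264.5 = 41.6 kJ/kg
eta_s = dh_ideal / dh_actual = 21.3 / 41.6
eta_s = 0.512

0.512


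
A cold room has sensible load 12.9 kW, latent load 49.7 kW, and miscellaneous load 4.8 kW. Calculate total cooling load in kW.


Q_total = Q_s + Q_l + Q_misc
Q_total = 12.9 + 49.7 + 4.8
Q_total = 67.4 kW

67.4
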